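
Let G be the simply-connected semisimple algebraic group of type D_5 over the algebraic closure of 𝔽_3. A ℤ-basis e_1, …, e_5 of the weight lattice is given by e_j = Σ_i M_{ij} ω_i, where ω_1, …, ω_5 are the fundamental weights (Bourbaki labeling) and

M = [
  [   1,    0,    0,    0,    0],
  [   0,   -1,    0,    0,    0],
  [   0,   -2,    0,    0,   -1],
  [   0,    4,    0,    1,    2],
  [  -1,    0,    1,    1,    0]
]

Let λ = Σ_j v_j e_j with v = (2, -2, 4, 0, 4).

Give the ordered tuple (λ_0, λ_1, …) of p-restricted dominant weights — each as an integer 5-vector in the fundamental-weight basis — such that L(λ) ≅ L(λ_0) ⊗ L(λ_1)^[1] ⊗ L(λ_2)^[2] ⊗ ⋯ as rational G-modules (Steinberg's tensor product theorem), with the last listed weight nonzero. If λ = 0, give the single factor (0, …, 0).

Change of basis e → ω: c = M·v where v = (2, -2, 4, 0, 4):
  c_1 = (1)·(2) + (0)·(-2) + (0)·(4) + (0)·(0) + (0)·(4) = 2
  c_2 = (0)·(2) + (-1)·(-2) + (0)·(4) + (0)·(0) + (0)·(4) = 2
  c_3 = (0)·(2) + (-2)·(-2) + (0)·(4) + (0)·(0) + (-1)·(4) = 0
  c_4 = (0)·(2) + (4)·(-2) + (0)·(4) + (1)·(0) + (2)·(4) = 0
  c_5 = (-1)·(2) + (0)·(-2) + (1)·(4) + (1)·(0) + (0)·(4) = 2
Writing each c_i in base p = 3:
  c_1 = 2 = 2·3^0
  c_2 = 2 = 2·3^0
  c_3 = 0
  c_4 = 0
  c_5 = 2 = 2·3^0
Factor λ_0 = (2, 2, 0, 0, 2)

((2, 2, 0, 0, 2),)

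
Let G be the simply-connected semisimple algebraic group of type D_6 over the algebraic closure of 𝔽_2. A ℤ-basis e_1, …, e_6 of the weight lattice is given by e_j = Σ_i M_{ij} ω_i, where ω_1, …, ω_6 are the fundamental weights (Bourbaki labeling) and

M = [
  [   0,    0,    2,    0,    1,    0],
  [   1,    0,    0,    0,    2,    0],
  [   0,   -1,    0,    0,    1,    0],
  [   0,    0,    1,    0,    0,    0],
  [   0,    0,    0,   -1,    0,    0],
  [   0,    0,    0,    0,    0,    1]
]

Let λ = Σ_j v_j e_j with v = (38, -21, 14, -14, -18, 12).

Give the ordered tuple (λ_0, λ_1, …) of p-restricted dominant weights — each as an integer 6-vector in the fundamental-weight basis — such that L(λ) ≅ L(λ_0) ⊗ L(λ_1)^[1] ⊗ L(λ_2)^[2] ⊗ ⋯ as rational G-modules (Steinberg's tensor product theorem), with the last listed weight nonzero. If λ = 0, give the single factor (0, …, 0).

((0, 0, 1, 0, 0, 0), (1, 1, 1, 1, 1, 0), (0, 0, 0, 1, 1, 1), (1, 0, 0, 1, 1, 1))

In the fundamental-weight basis, λ has coordinates c = M·v (v = (38, -21, 14, -14, -18, 12)):
  c_1 = 0*38 + 0*-21 + 2*14 + 0*-14 + 1*-18 + 0*12 = 10
  c_2 = 1*38 + 0*-21 + 0*14 + 0*-14 + 2*-18 + 0*12 = 2
  c_3 = 0*38 + -1*-21 + 0*14 + 0*-14 + 1*-18 + 0*12 = 3
  c_4 = 0*38 + 0*-21 + 1*14 + 0*-14 + 0*-18 + 0*12 = 14
  c_5 = 0*38 + 0*-21 + 0*14 + -1*-14 + 0*-18 + 0*12 = 14
  c_6 = 0*38 + 0*-21 + 0*14 + 0*-14 + 0*-18 + 1*12 = 12
Writing each c_i in base p = 2:
  c_1 = 10 = 0·2^0 + 1·2^1 + 0·2^2 + 1·2^3
  c_2 = 2 = 0·2^0 + 1·2^1
  c_3 = 3 = 1·2^0 + 1·2^1
  c_4 = 14 = 0·2^0 + 1·2^1 + 1·2^2 + 1·2^3
  c_5 = 14 = 0·2^0 + 1·2^1 + 1·2^2 + 1·2^3
  c_6 = 12 = 0·2^0 + 0·2^1 + 1·2^2 + 1·2^3
λ_0 = (0, 0, 1, 0, 0, 0)
λ_1 = (1, 1, 1, 1, 1, 0)
λ_2 = (0, 0, 0, 1, 1, 1)
λ_3 = (1, 0, 0, 1, 1, 1)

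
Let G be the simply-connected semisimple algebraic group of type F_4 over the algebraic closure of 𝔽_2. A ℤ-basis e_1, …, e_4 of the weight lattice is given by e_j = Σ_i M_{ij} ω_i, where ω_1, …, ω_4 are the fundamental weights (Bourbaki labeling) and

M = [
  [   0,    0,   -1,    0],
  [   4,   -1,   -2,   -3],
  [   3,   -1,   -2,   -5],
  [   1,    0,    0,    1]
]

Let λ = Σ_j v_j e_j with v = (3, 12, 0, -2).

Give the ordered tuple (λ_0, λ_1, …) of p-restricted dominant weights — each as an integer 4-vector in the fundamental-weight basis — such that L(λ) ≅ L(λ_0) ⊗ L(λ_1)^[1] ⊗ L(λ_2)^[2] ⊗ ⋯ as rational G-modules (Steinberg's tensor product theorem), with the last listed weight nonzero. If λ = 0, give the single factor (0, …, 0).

((0, 0, 1, 1), (0, 1, 1, 0), (0, 1, 1, 0))

Converting to the ω-basis (c_i = row i of M dotted with v = (3, 12, 0, -2)):
  c_1 = 0·3 + 0·12 + (-1)·(0) + (0)·(-2) = 0
  c_2 = 4·3 + (-1)·(12) + (-2)·(0) + (-3)·(-2) = 6
  c_3 = 3·3 + (-1)·(12) + (-2)·(0) + (-5)·(-2) = 7
  c_4 = 1·3 + 0·12 + 0·0 + (1)·(-2) = 1
Base-2 expansion of each c_i:
  c_1 = 0
  c_2 = 6 = 0·2^0 + 1·2^1 + 1·2^2
  c_3 = 7 = 1·2^0 + 1·2^1 + 1·2^2
  c_4 = 1 = 1·2^0
λ_0 = (0, 0, 1, 1)
λ_1 = (0, 1, 1, 0)
λ_2 = (0, 1, 1, 0)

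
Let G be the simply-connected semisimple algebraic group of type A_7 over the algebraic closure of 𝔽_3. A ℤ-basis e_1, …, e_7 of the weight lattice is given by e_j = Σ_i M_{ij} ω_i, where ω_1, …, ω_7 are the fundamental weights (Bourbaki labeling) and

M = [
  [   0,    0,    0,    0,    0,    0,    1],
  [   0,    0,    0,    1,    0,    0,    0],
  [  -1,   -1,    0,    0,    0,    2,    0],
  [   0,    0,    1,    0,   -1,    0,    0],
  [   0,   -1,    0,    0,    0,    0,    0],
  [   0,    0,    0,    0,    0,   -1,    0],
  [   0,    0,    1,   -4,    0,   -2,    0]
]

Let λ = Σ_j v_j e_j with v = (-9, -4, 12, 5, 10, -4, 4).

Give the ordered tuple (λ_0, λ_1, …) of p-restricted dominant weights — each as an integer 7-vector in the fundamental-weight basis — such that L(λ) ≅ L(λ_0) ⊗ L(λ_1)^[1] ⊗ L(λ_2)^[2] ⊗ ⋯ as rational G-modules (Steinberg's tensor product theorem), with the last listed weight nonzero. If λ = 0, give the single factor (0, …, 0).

Compute c_i = Σ_j M_{ij} v_j with v = (-9, -4, 12, 5, 10, -4, 4):
  c_1 = 0*-9 + 0*-4 + 0*12 + 0*5 + 0*10 + 0*-4 + 1*4 = 4
  c_2 = 0*-9 + 0*-4 + 0*12 + 1*5 + 0*10 + 0*-4 + 0*4 = 5
  c_3 = -1*-9 + -1*-4 + 0*12 + 0*5 + 0*10 + 2*-4 + 0*4 = 5
  c_4 = 0*-9 + 0*-4 + 1*12 + 0*5 + -1*10 + 0*-4 + 0*4 = 2
  c_5 = 0*-9 + -1*-4 + 0*12 + 0*5 + 0*10 + 0*-4 + 0*4 = 4
  c_6 = 0*-9 + 0*-4 + 0*12 + 0*5 + 0*10 + -1*-4 + 0*4 = 4
  c_7 = 0*-9 + 0*-4 + 1*12 + -4*5 + 0*10 + -2*-4 + 0*4 = 0
Expand coordinatewise in base 3:
  c_1 = 4 = 1·3^0 + 1·3^1
  c_2 = 5 = 2·3^0 + 1·3^1
  c_3 = 5 = 2·3^0 + 1·3^1
  c_4 = 2 = 2·3^0
  c_5 = 4 = 1·3^0 + 1·3^1
  c_6 = 4 = 1·3^0 + 1·3^1
  c_7 = 0
p-restricted factor λ_0 = (1, 2, 2, 2, 1, 1, 0)
p-restricted factor λ_1 = (1, 1, 1, 0, 1, 1, 0)

((1, 2, 2, 2, 1, 1, 0), (1, 1, 1, 0, 1, 1, 0))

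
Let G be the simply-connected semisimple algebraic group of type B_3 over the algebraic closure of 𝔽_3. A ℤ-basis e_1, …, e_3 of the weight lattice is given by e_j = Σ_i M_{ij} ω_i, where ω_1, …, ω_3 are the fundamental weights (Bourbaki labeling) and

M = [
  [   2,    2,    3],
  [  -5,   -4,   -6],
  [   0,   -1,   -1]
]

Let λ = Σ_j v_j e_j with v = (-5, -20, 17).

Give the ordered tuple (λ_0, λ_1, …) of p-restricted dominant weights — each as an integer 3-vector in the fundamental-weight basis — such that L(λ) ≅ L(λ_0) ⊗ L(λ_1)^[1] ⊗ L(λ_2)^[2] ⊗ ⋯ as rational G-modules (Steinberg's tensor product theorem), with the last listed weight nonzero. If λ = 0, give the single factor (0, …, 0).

((1, 0, 0), (0, 1, 1))

Change of basis e → ω: c = M·v where v = (-5, -20, 17):
  c_1 = (2)·(-5) + (2)·(-20) + 3·17 = 1
  c_2 = (-5)·(-5) + (-4)·(-20) + (-6)·(17) = 3
  c_3 = (0)·(-5) + (-1)·(-20) + (-1)·(17) = 3
Writing each c_i in base p = 3:
  c_1 = 1 = 1·3^0
  c_2 = 3 = 0·3^0 + 1·3^1
  c_3 = 3 = 0·3^0 + 1·3^1
λ_0 = (1, 0, 0)
λ_1 = (0, 1, 1)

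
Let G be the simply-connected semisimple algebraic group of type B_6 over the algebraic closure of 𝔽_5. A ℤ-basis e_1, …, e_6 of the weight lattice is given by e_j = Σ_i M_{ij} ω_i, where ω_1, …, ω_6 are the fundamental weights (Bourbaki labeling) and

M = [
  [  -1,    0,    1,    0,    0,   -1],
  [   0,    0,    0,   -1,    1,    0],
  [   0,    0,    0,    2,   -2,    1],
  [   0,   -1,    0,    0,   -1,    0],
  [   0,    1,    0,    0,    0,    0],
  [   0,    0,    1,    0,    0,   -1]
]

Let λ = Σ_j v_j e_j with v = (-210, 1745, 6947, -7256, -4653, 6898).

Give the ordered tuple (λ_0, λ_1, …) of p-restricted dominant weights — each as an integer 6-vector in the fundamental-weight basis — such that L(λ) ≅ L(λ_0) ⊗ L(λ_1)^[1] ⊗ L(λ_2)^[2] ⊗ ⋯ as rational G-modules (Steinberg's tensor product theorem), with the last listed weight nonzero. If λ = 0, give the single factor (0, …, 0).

Compute c_i = Σ_j M_{ij} v_j with v = (-210, 1745, 6947, -7256, -4653, 6898):
  c_1 = (-1)·(-210) + 0·1745 + 1·6947 + (0)·(-7256) + (0)·(-4653) + (-1)·(6898) = 259
  c_2 = (0)·(-210) + 0·1745 + 0·6947 + (-1)·(-7256) + (1)·(-4653) + 0·6898 = 2603
  c_3 = (0)·(-210) + 0·1745 + 0·6947 + (2)·(-7256) + (-2)·(-4653) + 1·6898 = 1692
  c_4 = (0)·(-210) + (-1)·(1745) + 0·6947 + (0)·(-7256) + (-1)·(-4653) + 0·6898 = 2908
  c_5 = (0)·(-210) + 1·1745 + 0·6947 + (0)·(-7256) + (0)·(-4653) + 0·6898 = 1745
  c_6 = (0)·(-210) + 0·1745 + 1·6947 + (0)·(-7256) + (0)·(-4653) + (-1)·(6898) = 49
Base-5 expansion of each c_i:
  c_1 = 259 = 4·5^0 + 1·5^1 + 0·5^2 + 2·5^3
  c_2 = 2603 = 3·5^0 + 0·5^1 + 4·5^2 + 0·5^3 + 4·5^4
  c_3 = 1692 = 2·5^0 + 3·5^1 + 2·5^2 + 3·5^3 + 2·5^4
  c_4 = 2908 = 3·5^0 + 1·5^1 + 1·5^2 + 3·5^3 + 4·5^4
  c_5 = 1745 = 0·5^0 + 4·5^1 + 4·5^2 + 3·5^3 + 2·5^4
  c_6 = 49 = 4·5^0 + 4·5^1 + 1·5^2
λ_0 = (4, 3, 2, 3, 0, 4)
λ_1 = (1, 0, 3, 1, 4, 4)
λ_2 = (0, 4, 2, 1, 4, 1)
λ_3 = (2, 0, 3, 3, 3, 0)
λ_4 = (0, 4, 2, 4, 2, 0)

((4, 3, 2, 3, 0, 4), (1, 0, 3, 1, 4, 4), (0, 4, 2, 1, 4, 1), (2, 0, 3, 3, 3, 0), (0, 4, 2, 4, 2, 0))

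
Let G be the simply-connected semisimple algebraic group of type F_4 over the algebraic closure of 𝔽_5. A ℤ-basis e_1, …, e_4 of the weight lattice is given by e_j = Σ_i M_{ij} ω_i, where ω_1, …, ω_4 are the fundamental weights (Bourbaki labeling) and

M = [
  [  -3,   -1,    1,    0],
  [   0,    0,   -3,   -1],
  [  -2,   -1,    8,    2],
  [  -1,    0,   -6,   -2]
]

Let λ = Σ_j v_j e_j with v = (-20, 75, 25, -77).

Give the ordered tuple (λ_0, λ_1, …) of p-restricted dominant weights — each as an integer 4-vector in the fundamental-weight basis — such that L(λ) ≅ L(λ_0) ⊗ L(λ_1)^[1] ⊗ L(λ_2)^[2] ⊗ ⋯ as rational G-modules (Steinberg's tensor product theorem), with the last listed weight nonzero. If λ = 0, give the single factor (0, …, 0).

((0, 2, 1, 4), (2, 0, 2, 4))

ω-coordinates c = M·v, v = (-20, 75, 25, -77):
  c_1 = (-3)·(-20) + (-1)·(75) + 1·25 + (0)·(-77) = 10
  c_2 = (0)·(-20) + 0·75 + (-3)·(25) + (-1)·(-77) = 2
  c_3 = (-2)·(-20) + (-1)·(75) + 8·25 + (2)·(-77) = 11
  c_4 = (-1)·(-20) + 0·75 + (-6)·(25) + (-2)·(-77) = 24
Base-5 expansion of each c_i:
  c_1 = 10 = 0·5^0 + 2·5^1
  c_2 = 2 = 2·5^0
  c_3 = 11 = 1·5^0 + 2·5^1
  c_4 = 24 = 4·5^0 + 4·5^1
λ_0 = (0, 2, 1, 4)
λ_1 = (2, 0, 2, 4)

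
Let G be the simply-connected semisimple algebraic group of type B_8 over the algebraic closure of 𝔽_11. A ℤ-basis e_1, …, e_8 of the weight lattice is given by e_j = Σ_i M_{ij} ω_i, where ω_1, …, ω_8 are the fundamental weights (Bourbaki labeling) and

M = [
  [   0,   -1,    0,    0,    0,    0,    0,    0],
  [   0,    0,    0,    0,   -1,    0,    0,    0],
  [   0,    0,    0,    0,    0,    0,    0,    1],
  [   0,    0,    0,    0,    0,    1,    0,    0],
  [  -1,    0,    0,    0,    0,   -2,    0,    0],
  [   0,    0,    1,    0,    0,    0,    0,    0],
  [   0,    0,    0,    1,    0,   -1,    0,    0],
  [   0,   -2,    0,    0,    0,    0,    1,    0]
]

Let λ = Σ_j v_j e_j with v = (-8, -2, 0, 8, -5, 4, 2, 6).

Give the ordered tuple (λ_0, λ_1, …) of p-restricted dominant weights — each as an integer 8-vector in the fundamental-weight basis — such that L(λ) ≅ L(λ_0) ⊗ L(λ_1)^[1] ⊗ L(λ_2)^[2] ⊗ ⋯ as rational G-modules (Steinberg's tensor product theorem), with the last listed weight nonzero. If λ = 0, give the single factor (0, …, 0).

ω-coordinates c = M·v, v = (-8, -2, 0, 8, -5, 4, 2, 6):
  c_1 = (0)·(-8) + (-1)·(-2) + 0·0 + 0·8 + (0)·(-5) + 0·4 + 0·2 + 0·6 = 2
  c_2 = (0)·(-8) + (0)·(-2) + 0·0 + 0·8 + (-1)·(-5) + 0·4 + 0·2 + 0·6 = 5
  c_3 = (0)·(-8) + (0)·(-2) + 0·0 + 0·8 + (0)·(-5) + 0·4 + 0·2 + 1·6 = 6
  c_4 = (0)·(-8) + (0)·(-2) + 0·0 + 0·8 + (0)·(-5) + 1·4 + 0·2 + 0·6 = 4
  c_5 = (-1)·(-8) + (0)·(-2) + 0·0 + 0·8 + (0)·(-5) + (-2)·(4) + 0·2 + 0·6 = 0
  c_6 = (0)·(-8) + (0)·(-2) + 1·0 + 0·8 + (0)·(-5) + 0·4 + 0·2 + 0·6 = 0
  c_7 = (0)·(-8) + (0)·(-2) + 0·0 + 1·8 + (0)·(-5) + (-1)·(4) + 0·2 + 0·6 = 4
  c_8 = (0)·(-8) + (-2)·(-2) + 0·0 + 0·8 + (0)·(-5) + 0·4 + 1·2 + 0·6 = 6
p = 11; digits c_i = Σ_j d_{ij}·11^j, 0 ≤ d_{ij} < 11:
  c_1 = 2 = 2·11^0
  c_2 = 5 = 5·11^0
  c_3 = 6 = 6·11^0
  c_4 = 4 = 4·11^0
  c_5 = 0
  c_6 = 0
  c_7 = 4 = 4·11^0
  c_8 = 6 = 6·11^0
p-restricted factor λ_0 = (2, 5, 6, 4, 0, 0, 4, 6)

((2, 5, 6, 4, 0, 0, 4, 6),)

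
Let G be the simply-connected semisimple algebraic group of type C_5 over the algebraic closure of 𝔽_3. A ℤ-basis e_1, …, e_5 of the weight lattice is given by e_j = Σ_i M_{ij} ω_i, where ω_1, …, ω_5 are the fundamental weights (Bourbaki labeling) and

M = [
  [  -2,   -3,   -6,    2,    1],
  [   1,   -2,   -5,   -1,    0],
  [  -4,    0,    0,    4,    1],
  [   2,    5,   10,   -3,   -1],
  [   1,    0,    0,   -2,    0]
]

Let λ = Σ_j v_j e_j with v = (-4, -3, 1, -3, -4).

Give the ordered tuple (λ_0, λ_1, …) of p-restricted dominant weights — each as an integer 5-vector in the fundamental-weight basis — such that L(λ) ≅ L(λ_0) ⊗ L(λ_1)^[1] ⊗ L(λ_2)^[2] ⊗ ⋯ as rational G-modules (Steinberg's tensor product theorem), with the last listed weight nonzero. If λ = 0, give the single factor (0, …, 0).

Compute c_i = Σ_j M_{ij} v_j with v = (-4, -3, 1, -3, -4):
  c_1 = -2*-4 + -3*-3 + -6*1 + 2*-3 + 1*-4 = 1
  c_2 = 1*-4 + -2*-3 + -5*1 + -1*-3 + 0*-4 = 0
  c_3 = -4*-4 + 0*-3 + 0*1 + 4*-3 + 1*-4 = 0
  c_4 = 2*-4 + 5*-3 + 10*1 + -3*-3 + -1*-4 = 0
  c_5 = 1*-4 + 0*-3 + 0*1 + -2*-3 + 0*-4 = 2
Base-3 expansion of each c_i:
  c_1 = 1 = 1·3^0
  c_2 = 0
  c_3 = 0
  c_4 = 0
  c_5 = 2 = 2·3^0
p-restricted factor λ_0 = (1, 0, 0, 0, 2)

((1, 0, 0, 0, 2),)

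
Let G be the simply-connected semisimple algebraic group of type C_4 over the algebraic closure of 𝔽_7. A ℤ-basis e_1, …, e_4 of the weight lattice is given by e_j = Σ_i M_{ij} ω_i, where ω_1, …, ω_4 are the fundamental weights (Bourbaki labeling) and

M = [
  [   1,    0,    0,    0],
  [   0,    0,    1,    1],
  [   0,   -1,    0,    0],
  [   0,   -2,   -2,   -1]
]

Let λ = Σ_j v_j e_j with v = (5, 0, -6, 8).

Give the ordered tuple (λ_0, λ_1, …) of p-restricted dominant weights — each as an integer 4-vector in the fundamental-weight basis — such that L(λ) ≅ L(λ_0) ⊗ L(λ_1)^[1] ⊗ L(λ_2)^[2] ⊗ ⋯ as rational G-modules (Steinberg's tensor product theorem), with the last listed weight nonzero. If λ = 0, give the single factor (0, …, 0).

((5, 2, 0, 4),)

In the fundamental-weight basis, λ has coordinates c = M·v (v = (5, 0, -6, 8)):
  c_1 = 1*5 + 0*0 + 0*-6 + 0*8 = 5
  c_2 = 0*5 + 0*0 + 1*-6 + 1*8 = 2
  c_3 = 0*5 + -1*0 + 0*-6 + 0*8 = 0
  c_4 = 0*5 + -2*0 + -2*-6 + -1*8 = 4
Writing each c_i in base p = 7:
  c_1 = 5 = 5·7^0
  c_2 = 2 = 2·7^0
  c_3 = 0
  c_4 = 4 = 4·7^0
λ_0 = (5, 2, 0, 4)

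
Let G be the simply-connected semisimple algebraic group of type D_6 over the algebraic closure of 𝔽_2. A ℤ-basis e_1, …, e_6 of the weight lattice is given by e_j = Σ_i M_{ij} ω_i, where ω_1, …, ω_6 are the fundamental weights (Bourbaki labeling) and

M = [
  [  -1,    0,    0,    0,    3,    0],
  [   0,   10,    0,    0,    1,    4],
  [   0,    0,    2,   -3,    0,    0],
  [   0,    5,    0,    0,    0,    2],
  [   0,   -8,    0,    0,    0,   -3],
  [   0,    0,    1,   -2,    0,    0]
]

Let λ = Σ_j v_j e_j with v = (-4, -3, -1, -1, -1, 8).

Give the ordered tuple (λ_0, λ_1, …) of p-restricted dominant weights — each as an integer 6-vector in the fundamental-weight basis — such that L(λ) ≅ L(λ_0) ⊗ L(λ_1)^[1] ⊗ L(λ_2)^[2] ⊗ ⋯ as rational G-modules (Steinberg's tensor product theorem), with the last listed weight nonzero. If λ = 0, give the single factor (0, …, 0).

((1, 1, 1, 1, 0, 1),)

Converting to the ω-basis (c_i = row i of M dotted with v = (-4, -3, -1, -1, -1, 8)):
  c_1 = (-1)·(-4) + (0)·(-3) + (0)·(-1) + (0)·(-1) + (3)·(-1) + (0)·(8) = 1
  c_2 = (0)·(-4) + (10)·(-3) + (0)·(-1) + (0)·(-1) + (1)·(-1) + (4)·(8) = 1
  c_3 = (0)·(-4) + (0)·(-3) + (2)·(-1) + (-3)·(-1) + (0)·(-1) + (0)·(8) = 1
  c_4 = (0)·(-4) + (5)·(-3) + (0)·(-1) + (0)·(-1) + (0)·(-1) + (2)·(8) = 1
  c_5 = (0)·(-4) + (-8)·(-3) + (0)·(-1) + (0)·(-1) + (0)·(-1) + (-3)·(8) = 0
  c_6 = (0)·(-4) + (0)·(-3) + (1)·(-1) + (-2)·(-1) + (0)·(-1) + (0)·(8) = 1
Writing each c_i in base p = 2:
  c_1 = 1 = 1·2^0
  c_2 = 1 = 1·2^0
  c_3 = 1 = 1·2^0
  c_4 = 1 = 1·2^0
  c_5 = 0
  c_6 = 1 = 1·2^0
λ_0 = (1, 1, 1, 1, 0, 1)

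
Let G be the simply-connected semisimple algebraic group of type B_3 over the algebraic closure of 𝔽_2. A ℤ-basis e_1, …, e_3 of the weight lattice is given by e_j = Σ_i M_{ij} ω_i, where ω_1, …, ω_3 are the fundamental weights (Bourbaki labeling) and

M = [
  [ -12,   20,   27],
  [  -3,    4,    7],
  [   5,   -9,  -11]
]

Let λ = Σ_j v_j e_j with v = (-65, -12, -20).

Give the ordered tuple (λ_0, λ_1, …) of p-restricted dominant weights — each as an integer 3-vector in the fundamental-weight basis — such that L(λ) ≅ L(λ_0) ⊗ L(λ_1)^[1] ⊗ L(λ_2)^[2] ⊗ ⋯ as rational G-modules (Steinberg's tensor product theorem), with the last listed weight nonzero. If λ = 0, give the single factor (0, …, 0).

((0, 1, 1), (0, 1, 1), (0, 1, 0))

Converting to the ω-basis (c_i = row i of M dotted with v = (-65, -12, -20)):
  c_1 = -12*-65 + 20*-12 + 27*-20 = 0
  c_2 = -3*-65 + 4*-12 + 7*-20 = 7
  c_3 = 5*-65 + -9*-12 + -11*-20 = 3
p = 2; digits c_i = Σ_j d_{ij}·2^j, 0 ≤ d_{ij} < 2:
  c_1 = 0
  c_2 = 7 = 1·2^0 + 1·2^1 + 1·2^2
  c_3 = 3 = 1·2^0 + 1·2^1
Factor λ_0 = (0, 1, 1)
Factor λ_1 = (0, 1, 1)
Factor λ_2 = (0, 1, 0)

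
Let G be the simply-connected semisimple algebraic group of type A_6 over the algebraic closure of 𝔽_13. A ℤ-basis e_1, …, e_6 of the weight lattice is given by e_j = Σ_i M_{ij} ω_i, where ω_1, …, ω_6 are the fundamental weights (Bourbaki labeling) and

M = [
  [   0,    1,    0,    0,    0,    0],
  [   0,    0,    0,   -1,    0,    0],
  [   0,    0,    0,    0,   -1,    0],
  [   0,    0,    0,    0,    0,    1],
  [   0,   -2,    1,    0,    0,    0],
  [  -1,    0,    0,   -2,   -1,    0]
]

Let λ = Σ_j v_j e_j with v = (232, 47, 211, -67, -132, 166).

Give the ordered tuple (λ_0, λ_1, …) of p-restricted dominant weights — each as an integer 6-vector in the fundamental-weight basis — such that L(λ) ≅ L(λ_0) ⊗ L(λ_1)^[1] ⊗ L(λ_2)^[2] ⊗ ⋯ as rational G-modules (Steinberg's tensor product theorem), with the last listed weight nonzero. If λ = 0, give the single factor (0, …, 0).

((8, 2, 2, 10, 0, 8), (3, 5, 10, 12, 9, 2))

Compute c_i = Σ_j M_{ij} v_j with v = (232, 47, 211, -67, -132, 166):
  c_1 = 0·232 + 1·47 + 0·211 + (0)·(-67) + (0)·(-132) + 0·166 = 47
  c_2 = 0·232 + 0·47 + 0·211 + (-1)·(-67) + (0)·(-132) + 0·166 = 67
  c_3 = 0·232 + 0·47 + 0·211 + (0)·(-67) + (-1)·(-132) + 0·166 = 132
  c_4 = 0·232 + 0·47 + 0·211 + (0)·(-67) + (0)·(-132) + 1·166 = 166
  c_5 = 0·232 + (-2)·(47) + 1·211 + (0)·(-67) + (0)·(-132) + 0·166 = 117
  c_6 = (-1)·(232) + 0·47 + 0·211 + (-2)·(-67) + (-1)·(-132) + 0·166 = 34
Writing each c_i in base p = 13:
  c_1 = 47 = 8·13^0 + 3·13^1
  c_2 = 67 = 2·13^0 + 5·13^1
  c_3 = 132 = 2·13^0 + 10·13^1
  c_4 = 166 = 10·13^0 + 12·13^1
  c_5 = 117 = 0·13^0 + 9·13^1
  c_6 = 34 = 8·13^0 + 2·13^1
p-restricted factor λ_0 = (8, 2, 2, 10, 0, 8)
p-restricted factor λ_1 = (3, 5, 10, 12, 9, 2)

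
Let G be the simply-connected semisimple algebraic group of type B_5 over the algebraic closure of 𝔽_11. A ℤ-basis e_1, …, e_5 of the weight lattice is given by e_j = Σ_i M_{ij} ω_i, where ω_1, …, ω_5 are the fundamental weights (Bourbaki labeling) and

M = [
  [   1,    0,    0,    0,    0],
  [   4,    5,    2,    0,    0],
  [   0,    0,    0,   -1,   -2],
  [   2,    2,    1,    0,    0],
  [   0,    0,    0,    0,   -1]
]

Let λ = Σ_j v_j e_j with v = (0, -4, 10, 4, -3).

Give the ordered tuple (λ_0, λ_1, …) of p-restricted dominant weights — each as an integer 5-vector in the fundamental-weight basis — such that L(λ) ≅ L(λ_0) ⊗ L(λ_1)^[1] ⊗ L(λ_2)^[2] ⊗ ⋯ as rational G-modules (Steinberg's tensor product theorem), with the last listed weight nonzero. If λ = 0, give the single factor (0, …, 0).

((0, 0, 2, 2, 3),)

Converting to the ω-basis (c_i = row i of M dotted with v = (0, -4, 10, 4, -3)):
  c_1 = 1·0 + (0)·(-4) + 0·10 + 0·4 + (0)·(-3) = 0
  c_2 = 4·0 + (5)·(-4) + 2·10 + 0·4 + (0)·(-3) = 0
  c_3 = 0·0 + (0)·(-4) + 0·10 + (-1)·(4) + (-2)·(-3) = 2
  c_4 = 2·0 + (2)·(-4) + 1·10 + 0·4 + (0)·(-3) = 2
  c_5 = 0·0 + (0)·(-4) + 0·10 + 0·4 + (-1)·(-3) = 3
Writing each c_i in base p = 11:
  c_1 = 0
  c_2 = 0
  c_3 = 2 = 2·11^0
  c_4 = 2 = 2·11^0
  c_5 = 3 = 3·11^0
p-restricted factor λ_0 = (0, 0, 2, 2, 3)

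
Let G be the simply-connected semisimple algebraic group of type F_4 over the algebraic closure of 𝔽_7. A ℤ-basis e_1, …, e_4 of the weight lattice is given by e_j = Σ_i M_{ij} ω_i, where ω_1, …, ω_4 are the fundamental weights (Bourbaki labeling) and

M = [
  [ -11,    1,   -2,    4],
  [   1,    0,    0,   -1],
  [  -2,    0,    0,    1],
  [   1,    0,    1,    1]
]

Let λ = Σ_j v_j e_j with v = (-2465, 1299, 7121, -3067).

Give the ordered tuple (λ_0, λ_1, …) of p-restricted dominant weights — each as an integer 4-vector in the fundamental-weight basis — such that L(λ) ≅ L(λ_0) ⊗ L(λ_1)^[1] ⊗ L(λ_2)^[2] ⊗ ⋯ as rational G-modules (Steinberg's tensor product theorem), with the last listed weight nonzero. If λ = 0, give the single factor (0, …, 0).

((0, 0, 1, 0), (6, 2, 0, 3), (3, 5, 3, 4), (5, 1, 5, 4))

Converting to the ω-basis (c_i = row i of M dotted with v = (-2465, 1299, 7121, -3067)):
  c_1 = -11*-2465 + 1*1299 + -2*7121 + 4*-3067 = 1904
  c_2 = 1*-2465 + 0*1299 + 0*7121 + -1*-3067 = 602
  c_3 = -2*-2465 + 0*1299 + 0*7121 + 1*-3067 = 1863
  c_4 = 1*-2465 + 0*1299 + 1*7121 + 1*-3067 = 1589
Expand coordinatewise in base 7:
  c_1 = 1904 = 0·7^0 + 6·7^1 + 3·7^2 + 5·7^3
  c_2 = 602 = 0·7^0 + 2·7^1 + 5·7^2 + 1·7^3
  c_3 = 1863 = 1·7^0 + 0·7^1 + 3·7^2 + 5·7^3
  c_4 = 1589 = 0·7^0 + 3·7^1 + 4·7^2 + 4·7^3
Factor λ_0 = (0, 0, 1, 0)
Factor λ_1 = (6, 2, 0, 3)
Factor λ_2 = (3, 5, 3, 4)
Factor λ_3 = (5, 1, 5, 4)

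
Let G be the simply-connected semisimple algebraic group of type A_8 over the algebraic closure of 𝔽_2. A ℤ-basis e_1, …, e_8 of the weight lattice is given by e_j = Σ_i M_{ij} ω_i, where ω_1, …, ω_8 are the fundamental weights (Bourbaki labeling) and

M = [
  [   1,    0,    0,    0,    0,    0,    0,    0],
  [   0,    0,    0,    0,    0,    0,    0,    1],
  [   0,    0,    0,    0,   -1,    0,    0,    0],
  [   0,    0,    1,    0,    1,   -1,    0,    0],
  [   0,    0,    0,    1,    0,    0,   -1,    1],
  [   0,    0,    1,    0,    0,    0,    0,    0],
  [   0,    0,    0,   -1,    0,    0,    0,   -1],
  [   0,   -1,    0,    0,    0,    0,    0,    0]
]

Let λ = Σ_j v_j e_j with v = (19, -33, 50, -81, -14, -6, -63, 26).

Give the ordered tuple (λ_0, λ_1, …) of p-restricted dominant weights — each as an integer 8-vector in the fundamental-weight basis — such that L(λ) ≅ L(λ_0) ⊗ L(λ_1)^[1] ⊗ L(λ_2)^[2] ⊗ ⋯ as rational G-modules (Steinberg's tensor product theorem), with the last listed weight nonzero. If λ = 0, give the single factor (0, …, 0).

Change of basis e → ω: c = M·v where v = (19, -33, 50, -81, -14, -6, -63, 26):
  c_1 = (1)·(19) + (0)·(-33) + (0)·(50) + (0)·(-81) + (0)·(-14) + (0)·(-6) + (0)·(-63) + (0)·(26) = 19
  c_2 = (0)·(19) + (0)·(-33) + (0)·(50) + (0)·(-81) + (0)·(-14) + (0)·(-6) + (0)·(-63) + (1)·(26) = 26
  c_3 = (0)·(19) + (0)·(-33) + (0)·(50) + (0)·(-81) + (-1)·(-14) + (0)·(-6) + (0)·(-63) + (0)·(26) = 14
  c_4 = (0)·(19) + (0)·(-33) + (1)·(50) + (0)·(-81) + (1)·(-14) + (-1)·(-6) + (0)·(-63) + (0)·(26) = 42
  c_5 = (0)·(19) + (0)·(-33) + (0)·(50) + (1)·(-81) + (0)·(-14) + (0)·(-6) + (-1)·(-63) + (1)·(26) = 8
  c_6 = (0)·(19) + (0)·(-33) + (1)·(50) + (0)·(-81) + (0)·(-14) + (0)·(-6) + (0)·(-63) + (0)·(26) = 50
  c_7 = (0)·(19) + (0)·(-33) + (0)·(50) + (-1)·(-81) + (0)·(-14) + (0)·(-6) + (0)·(-63) + (-1)·(26) = 55
  c_8 = (0)·(19) + (-1)·(-33) + (0)·(50) + (0)·(-81) + (0)·(-14) + (0)·(-6) + (0)·(-63) + (0)·(26) = 33
p = 2; digits c_i = Σ_j d_{ij}·2^j, 0 ≤ d_{ij} < 2:
  c_1 = 19 = 1·2^0 + 1·2^1 + 0·2^2 + 0·2^3 + 1·2^4
  c_2 = 26 = 0·2^0 + 1·2^1 + 0·2^2 + 1·2^3 + 1·2^4
  c_3 = 14 = 0·2^0 + 1·2^1 + 1·2^2 + 1·2^3
  c_4 = 42 = 0·2^0 + 1·2^1 + 0·2^2 + 1·2^3 + 0·2^4 + 1·2^5
  c_5 = 8 = 0·2^0 + 0·2^1 + 0·2^2 + 1·2^3
  c_6 = 50 = 0·2^0 + 1·2^1 + 0·2^2 + 0·2^3 + 1·2^4 + 1·2^5
  c_7 = 55 = 1·2^0 + 1·2^1 + 1·2^2 + 0·2^3 + 1·2^4 + 1·2^5
  c_8 = 33 = 1·2^0 + 0·2^1 + 0·2^2 + 0·2^3 + 0·2^4 + 1·2^5
Factor λ_0 = (1, 0, 0, 0, 0, 0, 1, 1)
Factor λ_1 = (1, 1, 1, 1, 0, 1, 1, 0)
Factor λ_2 = (0, 0, 1, 0, 0, 0, 1, 0)
Factor λ_3 = (0, 1, 1, 1, 1, 0, 0, 0)
Factor λ_4 = (1, 1, 0, 0, 0, 1, 1, 0)
Factor λ_5 = (0, 0, 0, 1, 0, 1, 1, 1)

((1, 0, 0, 0, 0, 0, 1, 1), (1, 1, 1, 1, 0, 1, 1, 0), (0, 0, 1, 0, 0, 0, 1, 0), (0, 1, 1, 1, 1, 0, 0, 0), (1, 1, 0, 0, 0, 1, 1, 0), (0, 0, 0, 1, 0, 1, 1, 1))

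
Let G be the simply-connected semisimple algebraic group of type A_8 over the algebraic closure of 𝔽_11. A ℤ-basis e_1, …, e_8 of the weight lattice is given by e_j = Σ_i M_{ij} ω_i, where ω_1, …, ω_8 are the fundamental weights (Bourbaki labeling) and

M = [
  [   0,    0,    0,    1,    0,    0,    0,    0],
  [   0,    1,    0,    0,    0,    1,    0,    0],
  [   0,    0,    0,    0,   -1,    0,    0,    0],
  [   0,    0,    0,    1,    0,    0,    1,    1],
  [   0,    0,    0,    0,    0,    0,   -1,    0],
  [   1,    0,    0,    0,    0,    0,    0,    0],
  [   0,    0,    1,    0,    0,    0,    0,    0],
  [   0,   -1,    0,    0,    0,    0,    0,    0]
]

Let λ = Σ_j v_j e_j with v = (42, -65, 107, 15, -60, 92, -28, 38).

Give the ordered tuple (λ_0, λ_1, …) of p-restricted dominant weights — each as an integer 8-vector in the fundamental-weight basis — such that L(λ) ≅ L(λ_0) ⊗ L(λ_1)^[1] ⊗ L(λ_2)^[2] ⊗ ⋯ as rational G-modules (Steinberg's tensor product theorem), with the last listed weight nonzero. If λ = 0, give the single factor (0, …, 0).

((4, 5, 5, 3, 6, 9, 8, 10), (1, 2, 5, 2, 2, 3, 9, 5))

Change of basis e → ω: c = M·v where v = (42, -65, 107, 15, -60, 92, -28, 38):
  c_1 = 0*42 + 0*-65 + 0*107 + 1*15 + 0*-60 + 0*92 + 0*-28 + 0*38 = 15
  c_2 = 0*42 + 1*-65 + 0*107 + 0*15 + 0*-60 + 1*92 + 0*-28 + 0*38 = 27
  c_3 = 0*42 + 0*-65 + 0*107 + 0*15 + -1*-60 + 0*92 + 0*-28 + 0*38 = 60
  c_4 = 0*42 + 0*-65 + 0*107 + 1*15 + 0*-60 + 0*92 + 1*-28 + 1*38 = 25
  c_5 = 0*42 + 0*-65 + 0*107 + 0*15 + 0*-60 + 0*92 + -1*-28 + 0*38 = 28
  c_6 = 1*42 + 0*-65 + 0*107 + 0*15 + 0*-60 + 0*92 + 0*-28 + 0*38 = 42
  c_7 = 0*42 + 0*-65 + 1*107 + 0*15 + 0*-60 + 0*92 + 0*-28 + 0*38 = 107
  c_8 = 0*42 + -1*-65 + 0*107 + 0*15 + 0*-60 + 0*92 + 0*-28 + 0*38 = 65
p = 11; digits c_i = Σ_j d_{ij}·11^j, 0 ≤ d_{ij} < 11:
  c_1 = 15 = 4·11^0 + 1·11^1
  c_2 = 27 = 5·11^0 + 2·11^1
  c_3 = 60 = 5·11^0 + 5·11^1
  c_4 = 25 = 3·11^0 + 2·11^1
  c_5 = 28 = 6·11^0 + 2·11^1
  c_6 = 42 = 9·11^0 + 3·11^1
  c_7 = 107 = 8·11^0 + 9·11^1
  c_8 = 65 = 10·11^0 + 5·11^1
λ_0 = (4, 5, 5, 3, 6, 9, 8, 10)
λ_1 = (1, 2, 5, 2, 2, 3, 9, 5)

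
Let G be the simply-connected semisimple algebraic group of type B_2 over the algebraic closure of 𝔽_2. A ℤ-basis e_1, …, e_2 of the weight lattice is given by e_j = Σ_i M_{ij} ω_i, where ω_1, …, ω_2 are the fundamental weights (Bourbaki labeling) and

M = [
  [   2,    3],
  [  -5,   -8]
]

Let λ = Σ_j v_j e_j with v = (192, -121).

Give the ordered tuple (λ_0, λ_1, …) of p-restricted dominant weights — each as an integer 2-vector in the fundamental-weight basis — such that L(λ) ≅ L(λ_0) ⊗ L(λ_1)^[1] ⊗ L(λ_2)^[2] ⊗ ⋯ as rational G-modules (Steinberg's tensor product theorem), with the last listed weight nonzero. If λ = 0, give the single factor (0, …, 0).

((1, 0), (0, 0), (1, 0), (0, 1), (1, 0))

In the fundamental-weight basis, λ has coordinates c = M·v (v = (192, -121)):
  c_1 = (2)·(192) + (3)·(-121) = 21
  c_2 = (-5)·(192) + (-8)·(-121) = 8
Expand coordinatewise in base 2:
  c_1 = 21 = 1·2^0 + 0·2^1 + 1·2^2 + 0·2^3 + 1·2^4
  c_2 = 8 = 0·2^0 + 0·2^1 + 0·2^2 + 1·2^3
p-restricted factor λ_0 = (1, 0)
p-restricted factor λ_1 = (0, 0)
p-restricted factor λ_2 = (1, 0)
p-restricted factor λ_3 = (0, 1)
p-restricted factor λ_4 = (1, 0)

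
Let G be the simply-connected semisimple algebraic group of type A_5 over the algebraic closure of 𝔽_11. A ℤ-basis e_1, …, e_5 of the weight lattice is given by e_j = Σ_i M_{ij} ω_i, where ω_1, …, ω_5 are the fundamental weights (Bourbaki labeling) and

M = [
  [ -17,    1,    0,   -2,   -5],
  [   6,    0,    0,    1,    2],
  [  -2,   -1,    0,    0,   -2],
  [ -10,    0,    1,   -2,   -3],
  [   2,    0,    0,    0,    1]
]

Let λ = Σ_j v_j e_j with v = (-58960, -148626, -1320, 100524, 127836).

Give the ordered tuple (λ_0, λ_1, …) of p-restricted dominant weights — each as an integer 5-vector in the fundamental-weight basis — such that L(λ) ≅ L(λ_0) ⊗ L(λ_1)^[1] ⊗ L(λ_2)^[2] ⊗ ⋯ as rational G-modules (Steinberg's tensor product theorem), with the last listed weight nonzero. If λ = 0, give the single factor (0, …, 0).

((2, 5, 6, 6, 5), (3, 1, 9, 8, 10), (1, 9, 1, 8, 4), (10, 1, 8, 2, 7))

ω-coordinates c = M·v, v = (-58960, -148626, -1320, 100524, 127836):
  c_1 = -17*-58960 + 1*-148626 + 0*-1320 + -2*100524 + -5*127836 = 13466
  c_2 = 6*-58960 + 0*-148626 + 0*-1320 + 1*100524 + 2*127836 = 2436
  c_3 = -2*-58960 + -1*-148626 + 0*-1320 + 0*100524 + -2*127836 = 10874
  c_4 = -10*-58960 + 0*-148626 + 1*-1320 + -2*100524 + -3*127836 = 3724
  c_5 = 2*-58960 + 0*-148626 + 0*-1320 + 0*100524 + 1*127836 = 9916
Expand coordinatewise in base 11:
  c_1 = 13466 = 2·11^0 + 3·11^1 + 1·11^2 + 10·11^3
  c_2 = 2436 = 5·11^0 + 1·11^1 + 9·11^2 + 1·11^3
  c_3 = 10874 = 6·11^0 + 9·11^1 + 1·11^2 + 8·11^3
  c_4 = 3724 = 6·11^0 + 8·11^1 + 8·11^2 + 2·11^3
  c_5 = 9916 = 5·11^0 + 10·11^1 + 4·11^2 + 7·11^3
p-restricted factor λ_0 = (2, 5, 6, 6, 5)
p-restricted factor λ_1 = (3, 1, 9, 8, 10)
p-restricted factor λ_2 = (1, 9, 1, 8, 4)
p-restricted factor λ_3 = (10, 1, 8, 2, 7)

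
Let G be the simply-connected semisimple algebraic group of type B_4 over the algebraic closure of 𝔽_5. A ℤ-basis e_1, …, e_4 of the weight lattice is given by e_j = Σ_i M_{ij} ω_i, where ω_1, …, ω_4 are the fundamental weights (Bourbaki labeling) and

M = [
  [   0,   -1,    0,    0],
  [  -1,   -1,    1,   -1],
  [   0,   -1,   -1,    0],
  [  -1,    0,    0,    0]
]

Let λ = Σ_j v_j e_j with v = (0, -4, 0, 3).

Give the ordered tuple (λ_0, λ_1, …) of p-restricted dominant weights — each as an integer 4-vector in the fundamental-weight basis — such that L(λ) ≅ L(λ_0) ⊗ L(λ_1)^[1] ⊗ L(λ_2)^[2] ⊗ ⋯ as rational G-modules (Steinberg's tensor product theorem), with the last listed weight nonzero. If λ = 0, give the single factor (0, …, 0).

Change of basis e → ω: c = M·v where v = (0, -4, 0, 3):
  c_1 = 0·0 + (-1)·(-4) + 0·0 + 0·3 = 4
  c_2 = (-1)·(0) + (-1)·(-4) + 1·0 + (-1)·(3) = 1
  c_3 = 0·0 + (-1)·(-4) + (-1)·(0) + 0·3 = 4
  c_4 = (-1)·(0) + (0)·(-4) + 0·0 + 0·3 = 0
p = 5; digits c_i = Σ_j d_{ij}·5^j, 0 ≤ d_{ij} < 5:
  c_1 = 4 = 4·5^0
  c_2 = 1 = 1·5^0
  c_3 = 4 = 4·5^0
  c_4 = 0
λ_0 = (4, 1, 4, 0)

((4, 1, 4, 0),)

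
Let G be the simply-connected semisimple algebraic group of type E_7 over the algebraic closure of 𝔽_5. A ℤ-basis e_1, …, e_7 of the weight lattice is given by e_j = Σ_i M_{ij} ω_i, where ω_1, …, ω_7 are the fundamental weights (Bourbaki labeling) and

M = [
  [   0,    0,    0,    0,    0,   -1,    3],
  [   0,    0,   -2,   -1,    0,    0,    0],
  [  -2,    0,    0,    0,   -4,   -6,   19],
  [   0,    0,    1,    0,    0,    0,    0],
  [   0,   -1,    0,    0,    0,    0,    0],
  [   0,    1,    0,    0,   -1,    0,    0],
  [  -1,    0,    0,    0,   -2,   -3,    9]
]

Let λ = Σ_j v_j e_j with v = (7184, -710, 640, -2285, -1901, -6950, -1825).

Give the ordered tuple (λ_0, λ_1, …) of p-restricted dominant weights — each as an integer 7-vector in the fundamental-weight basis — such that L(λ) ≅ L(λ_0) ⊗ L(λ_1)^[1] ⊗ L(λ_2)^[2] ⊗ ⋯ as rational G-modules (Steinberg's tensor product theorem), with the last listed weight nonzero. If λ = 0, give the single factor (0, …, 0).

((0, 0, 1, 0, 0, 1, 3), (0, 1, 2, 3, 2, 3, 3), (4, 0, 0, 0, 3, 2, 1), (1, 3, 2, 0, 0, 4, 3), (2, 1, 0, 1, 1, 1, 1))

ω-coordinates c = M·v, v = (7184, -710, 640, -2285, -1901, -6950, -1825):
  c_1 = 0*7184 + 0*-710 + 0*640 + 0*-2285 + 0*-1901 + -1*-6950 + 3*-1825 = 1475
  c_2 = 0*7184 + 0*-710 + -2*640 + -1*-2285 + 0*-1901 + 0*-6950 + 0*-1825 = 1005
  c_3 = -2*7184 + 0*-710 + 0*640 + 0*-2285 + -4*-1901 + -6*-6950 + 19*-1825 = 261
  c_4 = 0*7184 + 0*-710 + 1*640 + 0*-2285 + 0*-1901 + 0*-6950 + 0*-1825 = 640
  c_5 = 0*7184 + -1*-710 + 0*640 + 0*-2285 + 0*-1901 + 0*-6950 + 0*-1825 = 710
  c_6 = 0*7184 + 1*-710 + 0*640 + 0*-2285 + -1*-1901 + 0*-6950 + 0*-1825 = 1191
  c_7 = -1*7184 + 0*-710 + 0*640 + 0*-2285 + -2*-1901 + -3*-6950 + 9*-1825 = 1043
Expand coordinatewise in base 5:
  c_1 = 1475 = 0·5^0 + 0·5^1 + 4·5^2 + 1·5^3 + 2·5^4
  c_2 = 1005 = 0·5^0 + 1·5^1 + 0·5^2 + 3·5^3 + 1·5^4
  c_3 = 261 = 1·5^0 + 2·5^1 + 0·5^2 + 2·5^3
  c_4 = 640 = 0·5^0 + 3·5^1 + 0·5^2 + 0·5^3 + 1·5^4
  c_5 = 710 = 0·5^0 + 2·5^1 + 3·5^2 + 0·5^3 + 1·5^4
  c_6 = 1191 = 1·5^0 + 3·5^1 + 2·5^2 + 4·5^3 + 1·5^4
  c_7 = 1043 = 3·5^0 + 3·5^1 + 1·5^2 + 3·5^3 + 1·5^4
p-restricted factor λ_0 = (0, 0, 1, 0, 0, 1, 3)
p-restricted factor λ_1 = (0, 1, 2, 3, 2, 3, 3)
p-restricted factor λ_2 = (4, 0, 0, 0, 3, 2, 1)
p-restricted factor λ_3 = (1, 3, 2, 0, 0, 4, 3)
p-restricted factor λ_4 = (2, 1, 0, 1, 1, 1, 1)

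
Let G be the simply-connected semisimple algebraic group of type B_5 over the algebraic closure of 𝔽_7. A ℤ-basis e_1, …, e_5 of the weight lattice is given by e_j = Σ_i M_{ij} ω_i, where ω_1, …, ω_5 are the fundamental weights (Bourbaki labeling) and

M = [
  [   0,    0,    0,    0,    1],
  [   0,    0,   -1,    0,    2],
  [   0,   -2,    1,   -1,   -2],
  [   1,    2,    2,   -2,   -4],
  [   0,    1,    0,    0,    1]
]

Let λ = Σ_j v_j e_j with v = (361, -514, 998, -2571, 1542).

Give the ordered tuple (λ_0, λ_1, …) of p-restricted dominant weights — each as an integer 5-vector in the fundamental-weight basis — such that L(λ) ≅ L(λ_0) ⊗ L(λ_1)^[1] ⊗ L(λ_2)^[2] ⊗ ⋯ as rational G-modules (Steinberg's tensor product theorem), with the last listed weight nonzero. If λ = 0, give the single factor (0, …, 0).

((2, 0, 1, 2, 6), (3, 4, 6, 1, 6), (3, 0, 2, 6, 6), (4, 6, 4, 0, 2))

Compute c_i = Σ_j M_{ij} v_j with v = (361, -514, 998, -2571, 1542):
  c_1 = 0·361 + (0)·(-514) + 0·998 + (0)·(-2571) + 1·1542 = 1542
  c_2 = 0·361 + (0)·(-514) + (-1)·(998) + (0)·(-2571) + 2·1542 = 2086
  c_3 = 0·361 + (-2)·(-514) + 1·998 + (-1)·(-2571) + (-2)·(1542) = 1513
  c_4 = 1·361 + (2)·(-514) + 2·998 + (-2)·(-2571) + (-4)·(1542) = 303
  c_5 = 0·361 + (1)·(-514) + 0·998 + (0)·(-2571) + 1·1542 = 1028
p = 7; digits c_i = Σ_j d_{ij}·7^j, 0 ≤ d_{ij} < 7:
  c_1 = 1542 = 2·7^0 + 3·7^1 + 3·7^2 + 4·7^3
  c_2 = 2086 = 0·7^0 + 4·7^1 + 0·7^2 + 6·7^3
  c_3 = 1513 = 1·7^0 + 6·7^1 + 2·7^2 + 4·7^3
  c_4 = 303 = 2·7^0 + 1·7^1 + 6·7^2
  c_5 = 1028 = 6·7^0 + 6·7^1 + 6·7^2 + 2·7^3
p-restricted factor λ_0 = (2, 0, 1, 2, 6)
p-restricted factor λ_1 = (3, 4, 6, 1, 6)
p-restricted factor λ_2 = (3, 0, 2, 6, 6)
p-restricted factor λ_3 = (4, 6, 4, 0, 2)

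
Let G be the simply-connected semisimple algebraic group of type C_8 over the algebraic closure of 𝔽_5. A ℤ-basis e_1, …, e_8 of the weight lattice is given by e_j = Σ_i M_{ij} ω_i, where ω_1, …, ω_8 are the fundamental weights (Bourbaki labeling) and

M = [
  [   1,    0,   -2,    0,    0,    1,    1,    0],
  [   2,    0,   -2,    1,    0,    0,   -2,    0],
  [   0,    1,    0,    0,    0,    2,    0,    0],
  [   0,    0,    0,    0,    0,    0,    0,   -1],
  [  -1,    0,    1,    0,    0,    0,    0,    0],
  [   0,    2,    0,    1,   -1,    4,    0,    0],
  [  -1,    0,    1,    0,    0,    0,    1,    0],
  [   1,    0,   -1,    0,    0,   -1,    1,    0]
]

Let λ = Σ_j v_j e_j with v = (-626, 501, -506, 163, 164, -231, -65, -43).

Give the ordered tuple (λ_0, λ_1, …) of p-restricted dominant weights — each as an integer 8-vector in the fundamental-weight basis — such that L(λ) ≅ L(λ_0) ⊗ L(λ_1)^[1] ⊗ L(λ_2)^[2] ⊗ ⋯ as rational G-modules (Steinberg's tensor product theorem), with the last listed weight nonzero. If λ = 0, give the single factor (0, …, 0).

((0, 3, 4, 3, 0, 2, 0, 1), (3, 0, 2, 3, 4, 0, 1, 4), (3, 2, 1, 1, 4, 3, 2, 1))

In the fundamental-weight basis, λ has coordinates c = M·v (v = (-626, 501, -506, 163, 164, -231, -65, -43)):
  c_1 = 1*-626 + 0*501 + -2*-506 + 0*163 + 0*164 + 1*-231 + 1*-65 + 0*-43 = 90
  c_2 = 2*-626 + 0*501 + -2*-506 + 1*163 + 0*164 + 0*-231 + -2*-65 + 0*-43 = 53
  c_3 = 0*-626 + 1*501 + 0*-506 + 0*163 + 0*164 + 2*-231 + 0*-65 + 0*-43 = 39
  c_4 = 0*-626 + 0*501 + 0*-506 + 0*163 + 0*164 + 0*-231 + 0*-65 + -1*-43 = 43
  c_5 = -1*-626 + 0*501 + 1*-506 + 0*163 + 0*164 + 0*-231 + 0*-65 + 0*-43 = 120
  c_6 = 0*-626 + 2*501 + 0*-506 + 1*163 + -1*164 + 4*-231 + 0*-65 + 0*-43 = 77
  c_7 = -1*-626 + 0*501 + 1*-506 + 0*163 + 0*164 + 0*-231 + 1*-65 + 0*-43 = 55
  c_8 = 1*-626 + 0*501 + -1*-506 + 0*163 + 0*164 + -1*-231 + 1*-65 + 0*-43 = 46
Writing each c_i in base p = 5:
  c_1 = 90 = 0·5^0 + 3·5^1 + 3·5^2
  c_2 = 53 = 3·5^0 + 0·5^1 + 2·5^2
  c_3 = 39 = 4·5^0 + 2·5^1 + 1·5^2
  c_4 = 43 = 3·5^0 + 3·5^1 + 1·5^2
  c_5 = 120 = 0·5^0 + 4·5^1 + 4·5^2
  c_6 = 77 = 2·5^0 + 0·5^1 + 3·5^2
  c_7 = 55 = 0·5^0 + 1·5^1 + 2·5^2
  c_8 = 46 = 1·5^0 + 4·5^1 + 1·5^2
p-restricted factor λ_0 = (0, 3, 4, 3, 0, 2, 0, 1)
p-restricted factor λ_1 = (3, 0, 2, 3, 4, 0, 1, 4)
p-restricted factor λ_2 = (3, 2, 1, 1, 4, 3, 2, 1)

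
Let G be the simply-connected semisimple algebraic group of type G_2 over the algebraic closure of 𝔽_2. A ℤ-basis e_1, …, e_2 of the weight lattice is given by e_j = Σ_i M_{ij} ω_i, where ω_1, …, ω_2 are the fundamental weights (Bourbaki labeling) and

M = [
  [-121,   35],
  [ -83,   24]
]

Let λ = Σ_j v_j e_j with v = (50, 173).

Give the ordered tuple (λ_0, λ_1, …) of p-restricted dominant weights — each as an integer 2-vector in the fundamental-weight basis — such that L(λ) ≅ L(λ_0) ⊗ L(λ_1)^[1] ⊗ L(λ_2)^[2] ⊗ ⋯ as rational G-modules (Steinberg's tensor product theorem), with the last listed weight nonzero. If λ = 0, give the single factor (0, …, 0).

((1, 0), (0, 1), (1, 0))

In the fundamental-weight basis, λ has coordinates c = M·v (v = (50, 173)):
  c_1 = (-121)·(50) + 35·173 = 5
  c_2 = (-83)·(50) + 24·173 = 2
Expand coordinatewise in base 2:
  c_1 = 5 = 1·2^0 + 0·2^1 + 1·2^2
  c_2 = 2 = 0·2^0 + 1·2^1
p-restricted factor λ_0 = (1, 0)
p-restricted factor λ_1 = (0, 1)
p-restricted factor λ_2 = (1, 0)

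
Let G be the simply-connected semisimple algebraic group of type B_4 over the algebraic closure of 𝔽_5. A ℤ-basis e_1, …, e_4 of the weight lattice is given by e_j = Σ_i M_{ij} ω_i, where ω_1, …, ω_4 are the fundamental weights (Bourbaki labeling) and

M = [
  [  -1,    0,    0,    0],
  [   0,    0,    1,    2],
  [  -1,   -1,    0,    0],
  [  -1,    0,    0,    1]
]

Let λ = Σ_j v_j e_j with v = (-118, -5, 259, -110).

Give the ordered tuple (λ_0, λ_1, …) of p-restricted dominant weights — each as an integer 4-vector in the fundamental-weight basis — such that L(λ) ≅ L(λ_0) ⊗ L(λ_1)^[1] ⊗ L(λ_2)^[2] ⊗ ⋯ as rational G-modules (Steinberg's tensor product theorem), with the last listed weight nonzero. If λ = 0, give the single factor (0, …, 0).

((3, 4, 3, 3), (3, 2, 4, 1), (4, 1, 4, 0))

Converting to the ω-basis (c_i = row i of M dotted with v = (-118, -5, 259, -110)):
  c_1 = (-1)·(-118) + (0)·(-5) + (0)·(259) + (0)·(-110) = 118
  c_2 = (0)·(-118) + (0)·(-5) + (1)·(259) + (2)·(-110) = 39
  c_3 = (-1)·(-118) + (-1)·(-5) + (0)·(259) + (0)·(-110) = 123
  c_4 = (-1)·(-118) + (0)·(-5) + (0)·(259) + (1)·(-110) = 8
Base-5 expansion of each c_i:
  c_1 = 118 = 3·5^0 + 3·5^1 + 4·5^2
  c_2 = 39 = 4·5^0 + 2·5^1 + 1·5^2
  c_3 = 123 = 3·5^0 + 4·5^1 + 4·5^2
  c_4 = 8 = 3·5^0 + 1·5^1
λ_0 = (3, 4, 3, 3)
λ_1 = (3, 2, 4, 1)
λ_2 = (4, 1, 4, 0)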